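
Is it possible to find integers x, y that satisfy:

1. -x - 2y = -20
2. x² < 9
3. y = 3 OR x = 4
No

The full constraint system is jointly infeasible over the integers. Each constraint and what it forces:

  - -x - 2y = -20: is a linear equation tying the variables together
  - x² < 9: restricts x to |x| ≤ 2
  - y = 3 OR x = 4: forces a choice: either y = 3 or x = 4

Split on the disjunction (y = 3 OR x = 4):
  • If y = 3: the equation forces x = 14, but x² < 9 requires |x| ≤ 2.
  • If x = 4: this contradicts x² < 9, which requires |x| ≤ 2.
Both branches are infeasible, so the system has no integer solution.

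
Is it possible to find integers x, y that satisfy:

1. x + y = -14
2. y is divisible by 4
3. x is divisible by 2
Yes

Take x = -14, y = 0. Substituting into each constraint:
  (1) (-14) + 0 = -14 ✓
  (2) 0 = 4 × 0, remainder 0 ✓
  (3) -14 = 2 × -7, remainder 0 ✓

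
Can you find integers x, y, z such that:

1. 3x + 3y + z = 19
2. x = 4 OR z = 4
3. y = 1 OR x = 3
Yes

Take x = 3, y = 2, z = 4. Substituting into each constraint:
  (1) 3(3) + 3(2) + 4 = 19 ✓
  (2) z = 4, target 4 ✓ (second branch holds)
  (3) x = 3, target 3 ✓ (second branch holds)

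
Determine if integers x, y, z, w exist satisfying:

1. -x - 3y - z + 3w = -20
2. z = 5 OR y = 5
Yes

Take x = -3, y = 6, z = 5, w = 0. Substituting into each constraint:
  (1) 3 - 3(6) + (-5) + 3(0) = -20 ✓
  (2) z = 5, target 5 ✓ (first branch holds)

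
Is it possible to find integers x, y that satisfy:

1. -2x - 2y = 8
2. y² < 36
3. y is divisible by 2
Yes

Take x = -4, y = 0. Substituting into each constraint:
  (1) -2(-4) - 2(0) = 8 ✓
  (2) y² = (0)² = 0, and 0 < 36 ✓
  (3) 0 = 2 × 0, remainder 0 ✓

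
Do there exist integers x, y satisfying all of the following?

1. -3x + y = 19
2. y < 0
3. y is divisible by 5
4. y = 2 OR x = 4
No

A contradictory subset is {-3x + y = 19, y < 0, y = 2 OR x = 4}. No integer assignment can satisfy these jointly:

  - -3x + y = 19: is a linear equation tying the variables together
  - y < 0: bounds one variable relative to a constant
  - y = 2 OR x = 4: forces a choice: either y = 2 or x = 4

Split on the disjunction (y = 2 OR x = 4):
  • If y = 2: this contradicts the bound y ≤ -1.
  • If x = 4: the equation forces y = 31, which contradicts the bound y ≤ -1.
Both branches are infeasible, so the system has no integer solution.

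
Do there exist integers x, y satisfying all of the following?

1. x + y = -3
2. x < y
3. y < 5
Yes

Take x = -3, y = 0. Substituting into each constraint:
  (1) (-3) + 0 = -3 ✓
  (2) -3 < 0 ✓
  (3) 0 < 5 ✓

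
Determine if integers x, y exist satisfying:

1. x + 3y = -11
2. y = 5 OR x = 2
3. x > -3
No

The full constraint system is jointly infeasible over the integers. Each constraint and what it forces:

  - x + 3y = -11: is a linear equation tying the variables together
  - y = 5 OR x = 2: forces a choice: either y = 5 or x = 2
  - x > -3: bounds one variable relative to a constant

Split on the disjunction (y = 5 OR x = 2):
  • If y = 5: the equation forces x = -26, which contradicts the bound x ≥ -2.
  • If x = 2: with x = 2, every remaining term of the linear equation is divisible by 3, so the left side is ≡ 0 (mod 3); but the right side -13 ≡ 2 (mod 3). No integers can satisfy it.
Both branches are infeasible, so the system has no integer solution.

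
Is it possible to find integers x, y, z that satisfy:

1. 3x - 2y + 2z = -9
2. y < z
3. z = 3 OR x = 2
Yes

Take x = -5, y = 0, z = 3. Substituting into each constraint:
  (1) 3(-5) - 2(0) + 2(3) = -9 ✓
  (2) 0 < 3 ✓
  (3) z = 3, target 3 ✓ (first branch holds)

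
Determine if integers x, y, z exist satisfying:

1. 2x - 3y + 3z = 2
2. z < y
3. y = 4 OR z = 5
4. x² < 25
Yes

Take x = 4, y = 7, z = 5. Substituting into each constraint:
  (1) 2(4) - 3(7) + 3(5) = 2 ✓
  (2) 5 < 7 ✓
  (3) z = 5, target 5 ✓ (second branch holds)
  (4) x² = (4)² = 16, and 16 < 25 ✓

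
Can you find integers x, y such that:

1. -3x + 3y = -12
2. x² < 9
Yes

Take x = 0, y = -4. Substituting into each constraint:
  (1) -3(0) + 3(-4) = -12 ✓
  (2) x² = (0)² = 0, and 0 < 9 ✓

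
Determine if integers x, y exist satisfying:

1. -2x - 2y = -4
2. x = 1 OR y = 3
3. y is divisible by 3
Yes

Take x = -1, y = 3. Substituting into each constraint:
  (1) -2(-1) - 2(3) = -4 ✓
  (2) y = 3, target 3 ✓ (second branch holds)
  (3) 3 = 3 × 1, remainder 0 ✓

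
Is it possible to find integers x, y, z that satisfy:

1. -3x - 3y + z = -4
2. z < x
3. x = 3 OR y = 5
Yes

Take x = 3, y = -1, z = 2. Substituting into each constraint:
  (1) -3(3) - 3(-1) + 2 = -4 ✓
  (2) 2 < 3 ✓
  (3) x = 3, target 3 ✓ (first branch holds)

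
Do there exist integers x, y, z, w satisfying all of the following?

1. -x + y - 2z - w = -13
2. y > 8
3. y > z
Yes

Take x = 22, y = 9, z = 0, w = 0. Substituting into each constraint:
  (1) (-22) + 9 - 2(0) + 0 = -13 ✓
  (2) 9 > 8 ✓
  (3) 9 > 0 ✓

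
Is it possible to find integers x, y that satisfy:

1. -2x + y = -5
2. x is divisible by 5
Yes

Take x = 0, y = -5. Substituting into each constraint:
  (1) -2(0) + (-5) = -5 ✓
  (2) 0 = 5 × 0, remainder 0 ✓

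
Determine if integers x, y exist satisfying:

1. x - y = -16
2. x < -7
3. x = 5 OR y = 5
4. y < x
No

A contradictory subset is {x - y = -16, y < x}. No integer assignment can satisfy these jointly:

  - x - y = -16: is a linear equation tying the variables together
  - y < x: bounds one variable relative to another variable

From the equation, x − y = -16, i.e. x − y = -16; but x > y requires x − y ≥ 1. Contradiction.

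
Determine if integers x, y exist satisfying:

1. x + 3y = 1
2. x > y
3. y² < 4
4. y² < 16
Yes

Take x = 1, y = 0. Substituting into each constraint:
  (1) 1 + 3(0) = 1 ✓
  (2) 1 > 0 ✓
  (3) y² = (0)² = 0, and 0 < 4 ✓
  (4) y² = (0)² = 0, and 0 < 16 ✓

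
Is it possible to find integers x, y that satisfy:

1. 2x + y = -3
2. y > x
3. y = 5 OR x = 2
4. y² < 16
No

The full constraint system is jointly infeasible over the integers. Each constraint and what it forces:

  - 2x + y = -3: is a linear equation tying the variables together
  - y > x: bounds one variable relative to another variable
  - y = 5 OR x = 2: forces a choice: either y = 5 or x = 2
  - y² < 16: restricts y to |y| ≤ 3

Split on the disjunction (y = 5 OR x = 2):
  • If y = 5: this contradicts y² < 16, which requires |y| ≤ 3.
  • If x = 2: the equation forces y = -7, but y² < 16 requires |y| ≤ 3.
Both branches are infeasible, so the system has no integer solution.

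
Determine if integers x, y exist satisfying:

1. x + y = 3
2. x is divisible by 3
Yes

Take x = 0, y = 3. Substituting into each constraint:
  (1) 0 + 3 = 3 ✓
  (2) 0 = 3 × 0, remainder 0 ✓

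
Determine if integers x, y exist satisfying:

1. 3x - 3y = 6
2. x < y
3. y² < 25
No

A contradictory subset is {3x - 3y = 6, x < y}. No integer assignment can satisfy these jointly:

  - 3x - 3y = 6: is a linear equation tying the variables together
  - x < y: bounds one variable relative to another variable

From the equation, x − y = 2, i.e. y − x = -2; but y > x requires y − x ≥ 1. Contradiction.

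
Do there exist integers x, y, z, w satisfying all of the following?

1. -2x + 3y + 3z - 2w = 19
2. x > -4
Yes

Take x = -3, y = 0, z = -1, w = -8. Substituting into each constraint:
  (1) -2(-3) + 3(0) + 3(-1) - 2(-8) = 19 ✓
  (2) -3 > -4 ✓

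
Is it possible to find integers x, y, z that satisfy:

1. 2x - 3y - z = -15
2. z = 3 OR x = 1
Yes

Take x = 1, y = 5, z = 2. Substituting into each constraint:
  (1) 2(1) - 3(5) + (-2) = -15 ✓
  (2) x = 1, target 1 ✓ (second branch holds)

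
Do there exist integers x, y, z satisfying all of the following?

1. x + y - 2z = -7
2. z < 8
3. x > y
Yes

Take x = 1, y = 0, z = 4. Substituting into each constraint:
  (1) 1 + 0 - 2(4) = -7 ✓
  (2) 4 < 8 ✓
  (3) 1 > 0 ✓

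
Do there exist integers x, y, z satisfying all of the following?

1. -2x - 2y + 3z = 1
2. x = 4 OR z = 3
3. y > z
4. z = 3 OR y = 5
Yes

Take x = 0, y = 4, z = 3. Substituting into each constraint:
  (1) -2(0) - 2(4) + 3(3) = 1 ✓
  (2) z = 3, target 3 ✓ (second branch holds)
  (3) 4 > 3 ✓
  (4) z = 3, target 3 ✓ (first branch holds)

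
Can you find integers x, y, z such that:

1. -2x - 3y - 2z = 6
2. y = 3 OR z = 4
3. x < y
Yes

Take x = -4, y = -2, z = 4. Substituting into each constraint:
  (1) -2(-4) - 3(-2) - 2(4) = 6 ✓
  (2) z = 4, target 4 ✓ (second branch holds)
  (3) -4 < -2 ✓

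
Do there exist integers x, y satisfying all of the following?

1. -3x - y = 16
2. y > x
Yes

Take x = -5, y = -1. Substituting into each constraint:
  (1) -3(-5) + 1 = 16 ✓
  (2) -1 > -5 ✓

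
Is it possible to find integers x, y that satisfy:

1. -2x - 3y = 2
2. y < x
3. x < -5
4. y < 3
No

A contradictory subset is {-2x - 3y = 2, x < -5, y < 3}. No integer assignment can satisfy these jointly:

  - -2x - 3y = 2: is a linear equation tying the variables together
  - x < -5: bounds one variable relative to a constant
  - y < 3: bounds one variable relative to a constant

Range argument: with x ∈ [−∞, -6], y ∈ [−∞, 2], the left side of the equation is at least 6, but the right side is 2 < 6. No integer solution exists.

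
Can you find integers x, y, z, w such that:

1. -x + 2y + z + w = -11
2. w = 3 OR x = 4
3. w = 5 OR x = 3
Yes

Take x = 3, y = 0, z = -11, w = 3. Substituting into each constraint:
  (1) (-3) + 2(0) + (-11) + 3 = -11 ✓
  (2) w = 3, target 3 ✓ (first branch holds)
  (3) x = 3, target 3 ✓ (second branch holds)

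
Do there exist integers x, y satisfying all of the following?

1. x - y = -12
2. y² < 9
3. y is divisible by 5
Yes

Take x = -12, y = 0. Substituting into each constraint:
  (1) (-12) + 0 = -12 ✓
  (2) y² = (0)² = 0, and 0 < 9 ✓
  (3) 0 = 5 × 0, remainder 0 ✓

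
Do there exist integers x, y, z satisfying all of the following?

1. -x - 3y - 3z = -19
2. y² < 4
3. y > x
Yes

Take x = -2, y = 0, z = 7. Substituting into each constraint:
  (1) 2 - 3(0) - 3(7) = -19 ✓
  (2) y² = (0)² = 0, and 0 < 4 ✓
  (3) 0 > -2 ✓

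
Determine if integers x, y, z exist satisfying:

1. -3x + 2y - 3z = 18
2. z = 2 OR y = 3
Yes

Take x = 0, y = 12, z = 2. Substituting into each constraint:
  (1) -3(0) + 2(12) - 3(2) = 18 ✓
  (2) z = 2, target 2 ✓ (first branch holds)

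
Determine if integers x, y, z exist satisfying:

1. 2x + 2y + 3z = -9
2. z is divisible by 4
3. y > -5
No

A contradictory subset is {2x + 2y + 3z = -9, z is divisible by 4}. No integer assignment can satisfy these jointly:

  - 2x + 2y + 3z = -9: is a linear equation tying the variables together
  - z is divisible by 4: restricts z to multiples of 4

Modular obstruction: writing z = 4z', every remaining term of the linear equation is divisible by 2, so the left side is ≡ 0 (mod 2); but the right side -9 ≡ 1 (mod 2). No integers can satisfy it.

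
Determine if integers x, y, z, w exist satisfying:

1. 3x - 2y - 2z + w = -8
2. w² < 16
Yes

Take x = 0, y = 4, z = 0, w = 0. Substituting into each constraint:
  (1) 3(0) - 2(4) - 2(0) + 0 = -8 ✓
  (2) w² = (0)² = 0, and 0 < 16 ✓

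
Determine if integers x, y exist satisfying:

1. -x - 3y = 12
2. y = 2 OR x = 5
Yes

Take x = -18, y = 2. Substituting into each constraint:
  (1) 18 - 3(2) = 12 ✓
  (2) y = 2, target 2 ✓ (first branch holds)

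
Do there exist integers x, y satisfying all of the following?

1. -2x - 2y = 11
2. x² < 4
No

Even the single constraint (-2x - 2y = 11) is infeasible over the integers.

  - -2x - 2y = 11: every term on the left is divisible by 2, so the LHS ≡ 0 (mod 2), but the RHS 11 is not — no integer solution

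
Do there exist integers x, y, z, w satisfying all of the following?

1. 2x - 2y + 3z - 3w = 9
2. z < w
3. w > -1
Yes

Take x = 0, y = -6, z = -1, w = 0. Substituting into each constraint:
  (1) 2(0) - 2(-6) + 3(-1) - 3(0) = 9 ✓
  (2) -1 < 0 ✓
  (3) 0 > -1 ✓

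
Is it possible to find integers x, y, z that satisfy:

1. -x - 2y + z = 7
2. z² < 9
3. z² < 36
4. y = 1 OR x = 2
Yes

Take x = -9, y = 1, z = 0. Substituting into each constraint:
  (1) 9 - 2(1) + 0 = 7 ✓
  (2) z² = (0)² = 0, and 0 < 9 ✓
  (3) z² = (0)² = 0, and 0 < 36 ✓
  (4) y = 1, target 1 ✓ (first branch holds)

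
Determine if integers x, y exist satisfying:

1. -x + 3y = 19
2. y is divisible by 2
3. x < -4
Yes

Take x = -19, y = 0. Substituting into each constraint:
  (1) 19 + 3(0) = 19 ✓
  (2) 0 = 2 × 0, remainder 0 ✓
  (3) -19 < -4 ✓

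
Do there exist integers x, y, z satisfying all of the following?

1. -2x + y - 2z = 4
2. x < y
Yes

Take x = -1, y = 0, z = -1. Substituting into each constraint:
  (1) -2(-1) + 0 - 2(-1) = 4 ✓
  (2) -1 < 0 ✓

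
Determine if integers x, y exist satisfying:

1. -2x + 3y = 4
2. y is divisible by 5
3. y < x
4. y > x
No

A contradictory subset is {y < x, y > x}. No integer assignment can satisfy these jointly:

  - y < x: bounds one variable relative to another variable
  - y > x: bounds one variable relative to another variable

Direct contradiction: x > y and y > x cannot both hold.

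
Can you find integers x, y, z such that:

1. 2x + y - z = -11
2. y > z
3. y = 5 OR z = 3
Yes

Take x = -6, y = 5, z = 4. Substituting into each constraint:
  (1) 2(-6) + 5 + (-4) = -11 ✓
  (2) 5 > 4 ✓
  (3) y = 5, target 5 ✓ (first branch holds)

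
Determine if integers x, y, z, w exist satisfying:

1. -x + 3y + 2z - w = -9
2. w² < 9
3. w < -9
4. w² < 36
No

A contradictory subset is {w² < 9, w < -9}. No integer assignment can satisfy these jointly:

  - w² < 9: restricts w to |w| ≤ 2
  - w < -9: bounds one variable relative to a constant

Direct contradiction: the bounds on w require w ≥ -2 and w ≤ -10 simultaneously, which is empty.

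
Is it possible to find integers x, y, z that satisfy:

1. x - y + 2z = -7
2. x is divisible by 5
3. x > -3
Yes

Take x = 0, y = 1, z = -3. Substituting into each constraint:
  (1) 0 + (-1) + 2(-3) = -7 ✓
  (2) 0 = 5 × 0, remainder 0 ✓
  (3) 0 > -3 ✓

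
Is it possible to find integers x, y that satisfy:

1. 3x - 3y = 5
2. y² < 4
No

Even the single constraint (3x - 3y = 5) is infeasible over the integers.

  - 3x - 3y = 5: every term on the left is divisible by 3, so the LHS ≡ 0 (mod 3), but the RHS 5 is not — no integer solution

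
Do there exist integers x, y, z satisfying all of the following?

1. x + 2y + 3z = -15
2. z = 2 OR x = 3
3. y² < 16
Yes

Take x = 3, y = -3, z = -4. Substituting into each constraint:
  (1) 3 + 2(-3) + 3(-4) = -15 ✓
  (2) x = 3, target 3 ✓ (second branch holds)
  (3) y² = (-3)² = 9, and 9 < 16 ✓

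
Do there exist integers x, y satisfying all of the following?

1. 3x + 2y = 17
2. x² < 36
Yes

Take x = 5, y = 1. Substituting into each constraint:
  (1) 3(5) + 2(1) = 17 ✓
  (2) x² = (5)² = 25, and 25 < 36 ✓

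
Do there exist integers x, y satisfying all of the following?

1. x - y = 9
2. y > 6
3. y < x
Yes

Take x = 16, y = 7. Substituting into each constraint:
  (1) 16 + (-7) = 9 ✓
  (2) 7 > 6 ✓
  (3) 7 < 16 ✓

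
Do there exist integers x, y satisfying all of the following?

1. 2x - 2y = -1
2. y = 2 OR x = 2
No

Even the single constraint (2x - 2y = -1) is infeasible over the integers.

  - 2x - 2y = -1: every term on the left is divisible by 2, so the LHS ≡ 0 (mod 2), but the RHS -1 is not — no integer solution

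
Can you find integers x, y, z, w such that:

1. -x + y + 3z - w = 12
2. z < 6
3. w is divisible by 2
Yes

Take x = -12, y = 0, z = 0, w = 0. Substituting into each constraint:
  (1) 12 + 0 + 3(0) + 0 = 12 ✓
  (2) 0 < 6 ✓
  (3) 0 = 2 × 0, remainder 0 ✓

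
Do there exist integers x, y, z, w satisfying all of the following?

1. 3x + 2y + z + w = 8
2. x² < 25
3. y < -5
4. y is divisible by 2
Yes

Take x = -1, y = -6, z = 0, w = 23. Substituting into each constraint:
  (1) 3(-1) + 2(-6) + 0 + 23 = 8 ✓
  (2) x² = (-1)² = 1, and 1 < 25 ✓
  (3) -6 < -5 ✓
  (4) -6 = 2 × -3, remainder 0 ✓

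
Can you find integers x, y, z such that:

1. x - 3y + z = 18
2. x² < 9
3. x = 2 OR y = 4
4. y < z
Yes

Take x = 2, y = -7, z = -5. Substituting into each constraint:
  (1) 2 - 3(-7) + (-5) = 18 ✓
  (2) x² = (2)² = 4, and 4 < 9 ✓
  (3) x = 2, target 2 ✓ (first branch holds)
  (4) -7 < -5 ✓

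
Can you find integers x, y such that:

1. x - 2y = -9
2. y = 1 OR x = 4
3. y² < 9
Yes

Take x = -7, y = 1. Substituting into each constraint:
  (1) (-7) - 2(1) = -9 ✓
  (2) y = 1, target 1 ✓ (first branch holds)
  (3) y² = (1)² = 1, and 1 < 9 ✓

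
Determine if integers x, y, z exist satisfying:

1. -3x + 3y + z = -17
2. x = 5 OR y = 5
Yes

Take x = 5, y = 0, z = -2. Substituting into each constraint:
  (1) -3(5) + 3(0) + (-2) = -17 ✓
  (2) x = 5, target 5 ✓ (first branch holds)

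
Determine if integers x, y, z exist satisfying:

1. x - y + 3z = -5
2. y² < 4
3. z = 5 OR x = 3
Yes

Take x = -21, y = -1, z = 5. Substituting into each constraint:
  (1) (-21) + 1 + 3(5) = -5 ✓
  (2) y² = (-1)² = 1, and 1 < 4 ✓
  (3) z = 5, target 5 ✓ (first branch holds)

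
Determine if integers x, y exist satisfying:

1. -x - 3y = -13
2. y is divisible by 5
Yes

Take x = 13, y = 0. Substituting into each constraint:
  (1) (-13) - 3(0) = -13 ✓
  (2) 0 = 5 × 0, remainder 0 ✓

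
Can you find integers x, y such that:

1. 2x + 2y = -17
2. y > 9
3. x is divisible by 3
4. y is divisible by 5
No

Even the single constraint (2x + 2y = -17) is infeasible over the integers.

  - 2x + 2y = -17: every term on the left is divisible by 2, so the LHS ≡ 0 (mod 2), but the RHS -17 is not — no integer solution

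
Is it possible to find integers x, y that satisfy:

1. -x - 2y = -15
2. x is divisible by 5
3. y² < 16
Yes

Take x = 15, y = 0. Substituting into each constraint:
  (1) (-15) - 2(0) = -15 ✓
  (2) 15 = 5 × 3, remainder 0 ✓
  (3) y² = (0)² = 0, and 0 < 16 ✓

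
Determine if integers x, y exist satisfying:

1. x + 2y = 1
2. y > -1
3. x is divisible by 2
No

A contradictory subset is {x + 2y = 1, x is divisible by 2}. No integer assignment can satisfy these jointly:

  - x + 2y = 1: is a linear equation tying the variables together
  - x is divisible by 2: restricts x to multiples of 2

Modular obstruction: writing x = 2x', every remaining term of the linear equation is divisible by 2, so the left side is ≡ 0 (mod 2); but the right side 1 ≡ 1 (mod 2). No integers can satisfy it.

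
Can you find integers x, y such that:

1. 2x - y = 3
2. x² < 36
Yes

Take x = 0, y = -3. Substituting into each constraint:
  (1) 2(0) + 3 = 3 ✓
  (2) x² = (0)² = 0, and 0 < 36 ✓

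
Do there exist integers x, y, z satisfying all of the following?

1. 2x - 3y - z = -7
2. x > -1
Yes

Take x = 0, y = 2, z = 1. Substituting into each constraint:
  (1) 2(0) - 3(2) + (-1) = -7 ✓
  (2) 0 > -1 ✓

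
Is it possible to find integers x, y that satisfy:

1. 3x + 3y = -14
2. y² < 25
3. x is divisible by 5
No

Even the single constraint (3x + 3y = -14) is infeasible over the integers.

  - 3x + 3y = -14: every term on the left is divisible by 3, so the LHS ≡ 0 (mod 3), but the RHS -14 is not — no integer solution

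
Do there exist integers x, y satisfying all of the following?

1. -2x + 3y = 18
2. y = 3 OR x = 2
No

The full constraint system is jointly infeasible over the integers. Each constraint and what it forces:

  - -2x + 3y = 18: is a linear equation tying the variables together
  - y = 3 OR x = 2: forces a choice: either y = 3 or x = 2

Split on the disjunction (y = 3 OR x = 2):
  • If y = 3: with y = 3, every remaining term of the linear equation is divisible by 2, so the left side is ≡ 0 (mod 2); but the right side 9 ≡ 1 (mod 2). No integers can satisfy it.
  • If x = 2: with x = 2, every remaining term of the linear equation is divisible by 3, so the left side is ≡ 0 (mod 3); but the right side 22 ≡ 1 (mod 3). No integers can satisfy it.
Both branches are infeasible, so the system has no integer solution.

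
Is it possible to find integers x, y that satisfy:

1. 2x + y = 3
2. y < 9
Yes

Take x = 0, y = 3. Substituting into each constraint:
  (1) 2(0) + 3 = 3 ✓
  (2) 3 < 9 ✓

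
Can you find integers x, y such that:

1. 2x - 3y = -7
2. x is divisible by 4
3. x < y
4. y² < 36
Yes

Take x = 4, y = 5. Substituting into each constraint:
  (1) 2(4) - 3(5) = -7 ✓
  (2) 4 = 4 × 1, remainder 0 ✓
  (3) 4 < 5 ✓
  (4) y² = (5)² = 25, and 25 < 36 ✓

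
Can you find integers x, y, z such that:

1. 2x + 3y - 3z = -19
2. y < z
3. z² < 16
Yes

Take x = -8, y = -1, z = 0. Substituting into each constraint:
  (1) 2(-8) + 3(-1) - 3(0) = -19 ✓
  (2) -1 < 0 ✓
  (3) z² = (0)² = 0, and 0 < 16 ✓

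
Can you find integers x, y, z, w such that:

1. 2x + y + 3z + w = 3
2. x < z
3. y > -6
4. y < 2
Yes

Take x = 0, y = 0, z = 1, w = 0. Substituting into each constraint:
  (1) 2(0) + 0 + 3(1) + 0 = 3 ✓
  (2) 0 < 1 ✓
  (3) 0 > -6 ✓
  (4) 0 < 2 ✓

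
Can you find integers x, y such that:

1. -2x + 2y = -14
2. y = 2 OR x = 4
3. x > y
Yes

Take x = 9, y = 2. Substituting into each constraint:
  (1) -2(9) + 2(2) = -14 ✓
  (2) y = 2, target 2 ✓ (first branch holds)
  (3) 9 > 2 ✓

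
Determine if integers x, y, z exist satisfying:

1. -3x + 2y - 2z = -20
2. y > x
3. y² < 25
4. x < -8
Yes

Take x = -10, y = 0, z = 25. Substituting into each constraint:
  (1) -3(-10) + 2(0) - 2(25) = -20 ✓
  (2) 0 > -10 ✓
  (3) y² = (0)² = 0, and 0 < 25 ✓
  (4) -10 < -8 ✓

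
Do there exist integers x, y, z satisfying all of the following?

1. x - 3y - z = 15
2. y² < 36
Yes

Take x = 0, y = -5, z = 0. Substituting into each constraint:
  (1) 0 - 3(-5) + 0 = 15 ✓
  (2) y² = (-5)² = 25, and 25 < 36 ✓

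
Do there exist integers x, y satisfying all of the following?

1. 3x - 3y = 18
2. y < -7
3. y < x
Yes

Take x = -2, y = -8. Substituting into each constraint:
  (1) 3(-2) - 3(-8) = 18 ✓
  (2) -8 < -7 ✓
  (3) -8 < -2 ✓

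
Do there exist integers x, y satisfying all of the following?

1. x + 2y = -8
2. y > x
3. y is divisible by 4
Yes

Take x = -8, y = 0. Substituting into each constraint:
  (1) (-8) + 2(0) = -8 ✓
  (2) 0 > -8 ✓
  (3) 0 = 4 × 0, remainder 0 ✓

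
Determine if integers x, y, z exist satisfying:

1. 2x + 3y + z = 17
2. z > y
Yes

Take x = 10, y = -1, z = 0. Substituting into each constraint:
  (1) 2(10) + 3(-1) + 0 = 17 ✓
  (2) 0 > -1 ✓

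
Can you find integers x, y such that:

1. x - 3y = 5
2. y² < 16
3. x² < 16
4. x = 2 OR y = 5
Yes

Take x = 2, y = -1. Substituting into each constraint:
  (1) 2 - 3(-1) = 5 ✓
  (2) y² = (-1)² = 1, and 1 < 16 ✓
  (3) x² = (2)² = 4, and 4 < 16 ✓
  (4) x = 2, target 2 ✓ (first branch holds)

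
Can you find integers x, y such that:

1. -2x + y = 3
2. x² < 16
Yes

Take x = 0, y = 3. Substituting into each constraint:
  (1) -2(0) + 3 = 3 ✓
  (2) x² = (0)² = 0, and 0 < 16 ✓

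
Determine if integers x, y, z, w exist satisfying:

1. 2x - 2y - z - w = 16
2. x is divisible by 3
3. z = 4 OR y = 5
Yes

Take x = 0, y = 0, z = 4, w = -20. Substituting into each constraint:
  (1) 2(0) - 2(0) + (-4) + 20 = 16 ✓
  (2) 0 = 3 × 0, remainder 0 ✓
  (3) z = 4, target 4 ✓ (first branch holds)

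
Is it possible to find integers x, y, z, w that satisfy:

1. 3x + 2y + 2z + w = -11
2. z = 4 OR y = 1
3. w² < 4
Yes

Take x = 0, y = -10, z = 4, w = 1. Substituting into each constraint:
  (1) 3(0) + 2(-10) + 2(4) + 1 = -11 ✓
  (2) z = 4, target 4 ✓ (first branch holds)
  (3) w² = (1)² = 1, and 1 < 4 ✓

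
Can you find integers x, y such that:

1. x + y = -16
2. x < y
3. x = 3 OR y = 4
Yes

Take x = -20, y = 4. Substituting into each constraint:
  (1) (-20) + 4 = -16 ✓
  (2) -20 < 4 ✓
  (3) y = 4, target 4 ✓ (second branch holds)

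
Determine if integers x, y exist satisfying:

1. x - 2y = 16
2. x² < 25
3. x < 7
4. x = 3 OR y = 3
No

A contradictory subset is {x - 2y = 16, x < 7, x = 3 OR y = 3}. No integer assignment can satisfy these jointly:

  - x - 2y = 16: is a linear equation tying the variables together
  - x < 7: bounds one variable relative to a constant
  - x = 3 OR y = 3: forces a choice: either x = 3 or y = 3

Split on the disjunction (x = 3 OR y = 3):
  • If x = 3: with x = 3, every remaining term of the linear equation is divisible by 2, so the left side is ≡ 0 (mod 2); but the right side 13 ≡ 1 (mod 2). No integers can satisfy it.
  • If y = 3: the equation forces x = 22, which contradicts the bound x ≤ 6.
Both branches are infeasible, so the system has no integer solution.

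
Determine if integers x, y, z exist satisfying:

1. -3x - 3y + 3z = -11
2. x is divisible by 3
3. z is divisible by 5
No

Even the single constraint (-3x - 3y + 3z = -11) is infeasible over the integers.

  - -3x - 3y + 3z = -11: every term on the left is divisible by 3, so the LHS ≡ 0 (mod 3), but the RHS -11 is not — no integer solution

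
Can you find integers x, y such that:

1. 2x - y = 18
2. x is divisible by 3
Yes

Take x = 0, y = -18. Substituting into each constraint:
  (1) 2(0) + 18 = 18 ✓
  (2) 0 = 3 × 0, remainder 0 ✓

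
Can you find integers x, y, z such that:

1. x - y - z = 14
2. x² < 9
Yes

Take x = 0, y = -14, z = 0. Substituting into each constraint:
  (1) 0 + 14 + 0 = 14 ✓
  (2) x² = (0)² = 0, and 0 < 9 ✓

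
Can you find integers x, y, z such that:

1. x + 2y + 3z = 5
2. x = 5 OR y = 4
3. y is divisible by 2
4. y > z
Yes

Take x = 5, y = 6, z = -4. Substituting into each constraint:
  (1) 5 + 2(6) + 3(-4) = 5 ✓
  (2) x = 5, target 5 ✓ (first branch holds)
  (3) 6 = 2 × 3, remainder 0 ✓
  (4) 6 > -4 ✓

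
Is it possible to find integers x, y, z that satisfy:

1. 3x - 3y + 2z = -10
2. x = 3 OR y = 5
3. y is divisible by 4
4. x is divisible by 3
No

A contradictory subset is {3x - 3y + 2z = -10, x = 3 OR y = 5, y is divisible by 4}. No integer assignment can satisfy these jointly:

  - 3x - 3y + 2z = -10: is a linear equation tying the variables together
  - x = 3 OR y = 5: forces a choice: either x = 3 or y = 5
  - y is divisible by 4: restricts y to multiples of 4

Split on the disjunction (x = 3 OR y = 5):
  • If x = 3: with x = 3, writing y = 4y', every remaining term of the linear equation is divisible by 2, so the left side is ≡ 0 (mod 2); but the right side -19 ≡ 1 (mod 2). No integers can satisfy it.
  • If y = 5: this contradicts the divisibility constraint — 5 is not a multiple of 4.
Both branches are infeasible, so the system has no integer solution.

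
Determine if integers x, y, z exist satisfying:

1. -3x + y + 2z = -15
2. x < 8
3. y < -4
Yes

Take x = 4, y = -5, z = 1. Substituting into each constraint:
  (1) -3(4) + (-5) + 2(1) = -15 ✓
  (2) 4 < 8 ✓
  (3) -5 < -4 ✓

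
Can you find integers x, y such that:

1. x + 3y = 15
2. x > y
Yes

Take x = 6, y = 3. Substituting into each constraint:
  (1) 6 + 3(3) = 15 ✓
  (2) 6 > 3 ✓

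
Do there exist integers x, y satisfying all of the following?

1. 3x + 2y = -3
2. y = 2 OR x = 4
No

The full constraint system is jointly infeasible over the integers. Each constraint and what it forces:

  - 3x + 2y = -3: is a linear equation tying the variables together
  - y = 2 OR x = 4: forces a choice: either y = 2 or x = 4

Split on the disjunction (y = 2 OR x = 4):
  • If y = 2: with y = 2, every remaining term of the linear equation is divisible by 3, so the left side is ≡ 0 (mod 3); but the right side -7 ≡ 2 (mod 3). No integers can satisfy it.
  • If x = 4: with x = 4, every remaining term of the linear equation is divisible by 2, so the left side is ≡ 0 (mod 2); but the right side -15 ≡ 1 (mod 2). No integers can satisfy it.
Both branches are infeasible, so the system has no integer solution.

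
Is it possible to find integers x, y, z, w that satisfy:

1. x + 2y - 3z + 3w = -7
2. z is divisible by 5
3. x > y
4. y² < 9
Yes

Take x = 2, y = 0, z = 0, w = -3. Substituting into each constraint:
  (1) 2 + 2(0) - 3(0) + 3(-3) = -7 ✓
  (2) 0 = 5 × 0, remainder 0 ✓
  (3) 2 > 0 ✓
  (4) y² = (0)² = 0, and 0 < 9 ✓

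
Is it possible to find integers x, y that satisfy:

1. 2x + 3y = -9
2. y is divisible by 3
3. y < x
Yes

Take x = 0, y = -3. Substituting into each constraint:
  (1) 2(0) + 3(-3) = -9 ✓
  (2) -3 = 3 × -1, remainder 0 ✓
  (3) -3 < 0 ✓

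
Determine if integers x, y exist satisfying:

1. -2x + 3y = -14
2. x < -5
Yes

Take x = -8, y = -10. Substituting into each constraint:
  (1) -2(-8) + 3(-10) = -14 ✓
  (2) -8 < -5 ✓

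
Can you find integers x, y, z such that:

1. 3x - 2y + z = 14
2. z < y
Yes

Take x = 6, y = 3, z = 2. Substituting into each constraint:
  (1) 3(6) - 2(3) + 2 = 14 ✓
  (2) 2 < 3 ✓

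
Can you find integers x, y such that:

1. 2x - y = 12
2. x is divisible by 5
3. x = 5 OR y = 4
Yes

Take x = 5, y = -2. Substituting into each constraint:
  (1) 2(5) + 2 = 12 ✓
  (2) 5 = 5 × 1, remainder 0 ✓
  (3) x = 5, target 5 ✓ (first branch holds)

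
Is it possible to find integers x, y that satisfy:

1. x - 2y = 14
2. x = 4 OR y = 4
Yes

Take x = 22, y = 4. Substituting into each constraint:
  (1) 22 - 2(4) = 14 ✓
  (2) y = 4, target 4 ✓ (second branch holds)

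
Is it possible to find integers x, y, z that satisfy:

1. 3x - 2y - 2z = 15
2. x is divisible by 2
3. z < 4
No

A contradictory subset is {3x - 2y - 2z = 15, x is divisible by 2}. No integer assignment can satisfy these jointly:

  - 3x - 2y - 2z = 15: is a linear equation tying the variables together
  - x is divisible by 2: restricts x to multiples of 2

Modular obstruction: writing x = 2x', every remaining term of the linear equation is divisible by 2, so the left side is ≡ 0 (mod 2); but the right side 15 ≡ 1 (mod 2). No integers can satisfy it.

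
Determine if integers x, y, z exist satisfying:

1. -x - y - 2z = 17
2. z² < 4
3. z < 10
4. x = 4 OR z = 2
Yes

Take x = 4, y = -23, z = 1. Substituting into each constraint:
  (1) (-4) + 23 - 2(1) = 17 ✓
  (2) z² = (1)² = 1, and 1 < 4 ✓
  (3) 1 < 10 ✓
  (4) x = 4, target 4 ✓ (first branch holds)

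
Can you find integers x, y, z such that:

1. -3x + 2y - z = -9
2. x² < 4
Yes

Take x = 0, y = 0, z = 9. Substituting into each constraint:
  (1) -3(0) + 2(0) + (-9) = -9 ✓
  (2) x² = (0)² = 0, and 0 < 4 ✓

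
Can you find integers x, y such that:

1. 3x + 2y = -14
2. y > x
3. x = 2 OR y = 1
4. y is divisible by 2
No

A contradictory subset is {3x + 2y = -14, y > x, x = 2 OR y = 1}. No integer assignment can satisfy these jointly:

  - 3x + 2y = -14: is a linear equation tying the variables together
  - y > x: bounds one variable relative to another variable
  - x = 2 OR y = 1: forces a choice: either x = 2 or y = 1

Split on the disjunction (x = 2 OR y = 1):
  • If x = 2: the equation forces y = -10, giving (x, y) = (2, -10), which violates y > x.
  • If y = 1: with y = 1, every remaining term of the linear equation is divisible by 3, so the left side is ≡ 0 (mod 3); but the right side -16 ≡ 2 (mod 3). No integers can satisfy it.
Both branches are infeasible, so the system has no integer solution.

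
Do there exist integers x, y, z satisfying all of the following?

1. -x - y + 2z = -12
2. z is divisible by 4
Yes

Take x = 0, y = 12, z = 0. Substituting into each constraint:
  (1) 0 + (-12) + 2(0) = -12 ✓
  (2) 0 = 4 × 0, remainder 0 ✓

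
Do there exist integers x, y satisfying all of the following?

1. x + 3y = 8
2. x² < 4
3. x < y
Yes

Take x = -1, y = 3. Substituting into each constraint:
  (1) (-1) + 3(3) = 8 ✓
  (2) x² = (-1)² = 1, and 1 < 4 ✓
  (3) -1 < 3 ✓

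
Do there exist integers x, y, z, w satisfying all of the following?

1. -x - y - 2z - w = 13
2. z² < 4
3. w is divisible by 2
Yes

Take x = 0, y = -13, z = 0, w = 0. Substituting into each constraint:
  (1) 0 + 13 - 2(0) + 0 = 13 ✓
  (2) z² = (0)² = 0, and 0 < 4 ✓
  (3) 0 = 2 × 0, remainder 0 ✓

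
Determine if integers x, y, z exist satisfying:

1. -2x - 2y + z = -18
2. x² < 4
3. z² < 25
Yes

Take x = 0, y = 8, z = -2. Substituting into each constraint:
  (1) -2(0) - 2(8) + (-2) = -18 ✓
  (2) x² = (0)² = 0, and 0 < 4 ✓
  (3) z² = (-2)² = 4, and 4 < 25 ✓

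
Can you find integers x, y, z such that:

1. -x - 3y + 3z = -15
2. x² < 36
Yes

Take x = 0, y = 5, z = 0. Substituting into each constraint:
  (1) 0 - 3(5) + 3(0) = -15 ✓
  (2) x² = (0)² = 0, and 0 < 36 ✓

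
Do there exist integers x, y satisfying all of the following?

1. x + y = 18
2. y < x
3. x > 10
Yes

Take x = 11, y = 7. Substituting into each constraint:
  (1) 11 + 7 = 18 ✓
  (2) 7 < 11 ✓
  (3) 11 > 10 ✓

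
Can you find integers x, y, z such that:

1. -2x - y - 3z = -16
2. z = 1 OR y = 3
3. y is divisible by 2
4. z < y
No

The full constraint system is jointly infeasible over the integers. Each constraint and what it forces:

  - -2x - y - 3z = -16: is a linear equation tying the variables together
  - z = 1 OR y = 3: forces a choice: either z = 1 or y = 3
  - y is divisible by 2: restricts y to multiples of 2
  - z < y: bounds one variable relative to another variable

Split on the disjunction (z = 1 OR y = 3):
  • If z = 1: with z = 1, writing y = 2y', every remaining term of the linear equation is divisible by 2, so the left side is ≡ 0 (mod 2); but the right side -13 ≡ 1 (mod 2). No integers can satisfy it.
  • If y = 3: this contradicts the divisibility constraint — 3 is not a multiple of 2.
Both branches are infeasible, so the system has no integer solution.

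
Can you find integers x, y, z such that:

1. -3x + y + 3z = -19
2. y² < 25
Yes

Take x = 7, y = 2, z = 0. Substituting into each constraint:
  (1) -3(7) + 2 + 3(0) = -19 ✓
  (2) y² = (2)² = 4, and 4 < 25 ✓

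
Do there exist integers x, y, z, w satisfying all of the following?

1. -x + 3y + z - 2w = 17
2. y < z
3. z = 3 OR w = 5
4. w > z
Yes

Take x = -30, y = -1, z = 0, w = 5. Substituting into each constraint:
  (1) 30 + 3(-1) + 0 - 2(5) = 17 ✓
  (2) -1 < 0 ✓
  (3) w = 5, target 5 ✓ (second branch holds)
  (4) 5 > 0 ✓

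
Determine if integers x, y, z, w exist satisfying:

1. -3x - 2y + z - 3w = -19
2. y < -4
Yes

Take x = 0, y = -5, z = -29, w = 0. Substituting into each constraint:
  (1) -3(0) - 2(-5) + (-29) - 3(0) = -19 ✓
  (2) -5 < -4 ✓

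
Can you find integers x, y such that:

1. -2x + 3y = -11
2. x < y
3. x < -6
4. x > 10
No

A contradictory subset is {x < -6, x > 10}. No integer assignment can satisfy these jointly:

  - x < -6: bounds one variable relative to a constant
  - x > 10: bounds one variable relative to a constant

Direct contradiction: the bounds on x require x ≥ 11 and x ≤ -7 simultaneously, which is empty.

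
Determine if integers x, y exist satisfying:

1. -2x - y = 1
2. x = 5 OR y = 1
Yes

Take x = -1, y = 1. Substituting into each constraint:
  (1) -2(-1) + (-1) = 1 ✓
  (2) y = 1, target 1 ✓ (second branch holds)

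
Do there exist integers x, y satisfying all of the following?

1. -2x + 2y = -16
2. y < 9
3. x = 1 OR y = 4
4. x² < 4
Yes

Take x = 1, y = -7. Substituting into each constraint:
  (1) -2(1) + 2(-7) = -16 ✓
  (2) -7 < 9 ✓
  (3) x = 1, target 1 ✓ (first branch holds)
  (4) x² = (1)² = 1, and 1 < 4 ✓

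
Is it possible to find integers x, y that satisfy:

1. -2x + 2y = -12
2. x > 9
Yes

Take x = 10, y = 4. Substituting into each constraint:
  (1) -2(10) + 2(4) = -12 ✓
  (2) 10 > 9 ✓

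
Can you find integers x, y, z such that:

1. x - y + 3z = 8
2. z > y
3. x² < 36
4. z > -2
Yes

Take x = 5, y = 0, z = 1. Substituting into each constraint:
  (1) 5 + 0 + 3(1) = 8 ✓
  (2) 1 > 0 ✓
  (3) x² = (5)² = 25, and 25 < 36 ✓
  (4) 1 > -2 ✓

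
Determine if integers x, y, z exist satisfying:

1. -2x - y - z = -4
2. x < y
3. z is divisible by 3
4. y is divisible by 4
Yes

Take x = -1, y = 0, z = 6. Substituting into each constraint:
  (1) -2(-1) + 0 + (-6) = -4 ✓
  (2) -1 < 0 ✓
  (3) 6 = 3 × 2, remainder 0 ✓
  (4) 0 = 4 × 0, remainder 0 ✓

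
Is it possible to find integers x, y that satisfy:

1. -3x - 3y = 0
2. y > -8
Yes

Take x = 0, y = 0. Substituting into each constraint:
  (1) -3(0) - 3(0) = 0 ✓
  (2) 0 > -8 ✓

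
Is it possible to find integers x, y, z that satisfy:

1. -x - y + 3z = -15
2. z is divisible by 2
Yes

Take x = 0, y = 15, z = 0. Substituting into each constraint:
  (1) 0 + (-15) + 3(0) = -15 ✓
  (2) 0 = 2 × 0, remainder 0 ✓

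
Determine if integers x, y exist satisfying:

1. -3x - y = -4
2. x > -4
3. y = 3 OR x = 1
Yes

Take x = 1, y = 1. Substituting into each constraint:
  (1) -3(1) + (-1) = -4 ✓
  (2) 1 > -4 ✓
  (3) x = 1, target 1 ✓ (second branch holds)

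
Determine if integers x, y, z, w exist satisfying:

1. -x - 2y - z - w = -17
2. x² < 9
Yes

Take x = 0, y = 0, z = 17, w = 0. Substituting into each constraint:
  (1) 0 - 2(0) + (-17) + 0 = -17 ✓
  (2) x² = (0)² = 0, and 0 < 9 ✓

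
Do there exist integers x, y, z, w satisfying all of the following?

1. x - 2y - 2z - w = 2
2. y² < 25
Yes

Take x = 2, y = 0, z = 0, w = 0. Substituting into each constraint:
  (1) 2 - 2(0) - 2(0) + 0 = 2 ✓
  (2) y² = (0)² = 0, and 0 < 25 ✓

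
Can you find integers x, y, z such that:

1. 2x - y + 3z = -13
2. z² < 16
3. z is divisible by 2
Yes

Take x = -6, y = 1, z = 0. Substituting into each constraint:
  (1) 2(-6) + (-1) + 3(0) = -13 ✓
  (2) z² = (0)² = 0, and 0 < 16 ✓
  (3) 0 = 2 × 0, remainder 0 ✓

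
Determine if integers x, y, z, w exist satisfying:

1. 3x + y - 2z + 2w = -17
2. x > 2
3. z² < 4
Yes

Take x = 3, y = -26, z = 0, w = 0. Substituting into each constraint:
  (1) 3(3) + (-26) - 2(0) + 2(0) = -17 ✓
  (2) 3 > 2 ✓
  (3) z² = (0)² = 0, and 0 < 4 ✓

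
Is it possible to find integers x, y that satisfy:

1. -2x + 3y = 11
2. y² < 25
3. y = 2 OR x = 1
No

A contradictory subset is {-2x + 3y = 11, y = 2 OR x = 1}. No integer assignment can satisfy these jointly:

  - -2x + 3y = 11: is a linear equation tying the variables together
  - y = 2 OR x = 1: forces a choice: either y = 2 or x = 1

Split on the disjunction (y = 2 OR x = 1):
  • If y = 2: with y = 2, every remaining term of the linear equation is divisible by 2, so the left side is ≡ 0 (mod 2); but the right side 5 ≡ 1 (mod 2). No integers can satisfy it.
  • If x = 1: with x = 1, every remaining term of the linear equation is divisible by 3, so the left side is ≡ 0 (mod 3); but the right side 13 ≡ 1 (mod 3). No integers can satisfy it.
Both branches are infeasible, so the system has no integer solution.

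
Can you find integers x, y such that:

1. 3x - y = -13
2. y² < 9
Yes

Take x = -5, y = -2. Substituting into each constraint:
  (1) 3(-5) + 2 = -13 ✓
  (2) y² = (-2)² = 4, and 4 < 9 ✓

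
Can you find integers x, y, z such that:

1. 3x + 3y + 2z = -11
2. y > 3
Yes

Take x = -9, y = 4, z = 2. Substituting into each constraint:
  (1) 3(-9) + 3(4) + 2(2) = -11 ✓
  (2) 4 > 3 ✓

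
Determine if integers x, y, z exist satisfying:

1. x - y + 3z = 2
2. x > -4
Yes

Take x = 2, y = 0, z = 0. Substituting into each constraint:
  (1) 2 + 0 + 3(0) = 2 ✓
  (2) 2 > -4 ✓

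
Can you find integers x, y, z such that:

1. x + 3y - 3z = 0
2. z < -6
Yes

Take x = 0, y = -7, z = -7. Substituting into each constraint:
  (1) 0 + 3(-7) - 3(-7) = 0 ✓
  (2) -7 < -6 ✓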